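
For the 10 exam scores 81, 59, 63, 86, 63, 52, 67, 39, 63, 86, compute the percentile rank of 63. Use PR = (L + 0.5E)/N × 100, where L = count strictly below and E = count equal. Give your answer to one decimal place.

N = 10.
Strictly below 63: 3. Equal to 63: 3.
PR = (3 + 0.5·3)/10 × 100 = 45.0

45.0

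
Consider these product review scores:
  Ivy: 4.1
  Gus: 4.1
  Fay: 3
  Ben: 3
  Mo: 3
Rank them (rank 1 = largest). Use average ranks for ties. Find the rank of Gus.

1.5

Sorted (descending): 4.1, 4.1, 3, 3, 3
The 2 values of 4.1 occupy positions 1–2 → average rank (1+2)/2 = 1.5.
The 3 values of 3 occupy positions 3–5 → average rank 4.
Gus has value 4.1 → rank 1.5.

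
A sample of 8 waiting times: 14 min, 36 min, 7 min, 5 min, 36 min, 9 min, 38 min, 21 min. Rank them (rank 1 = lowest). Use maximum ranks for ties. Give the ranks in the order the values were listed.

Sorted (ascending): 5, 7, 9, 14, 21, 36, 36, 38
The 2 values of 36 occupy positions 6–7 → each gets rank 7.

4, 7, 2, 1, 7, 3, 8, 5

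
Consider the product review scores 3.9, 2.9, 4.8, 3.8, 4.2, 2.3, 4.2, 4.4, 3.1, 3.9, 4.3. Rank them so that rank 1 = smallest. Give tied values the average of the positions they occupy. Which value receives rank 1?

Sorted (ascending): 2.3, 2.9, 3.1, 3.8, 3.9, 3.9, 4.2, 4.2, 4.3, 4.4, 4.8
The 2 values of 3.9 occupy positions 5–6 → average rank (5+6)/2 = 5.5.
The 2 values of 4.2 occupy positions 7–8 → average rank (7+8)/2 = 7.5.
Rank 1 → value 2.3.

2.3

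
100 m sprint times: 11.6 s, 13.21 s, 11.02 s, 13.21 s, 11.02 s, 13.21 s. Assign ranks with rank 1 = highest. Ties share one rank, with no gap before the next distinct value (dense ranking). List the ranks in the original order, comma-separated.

Sorted (descending): 13.21, 13.21, 13.21, 11.6, 11.02, 11.02
The 3 values of 13.21 share dense rank 1.
The 2 values of 11.02 share dense rank 3.
Remaining distinct values take the next consecutive integers.

2, 1, 3, 1, 3, 1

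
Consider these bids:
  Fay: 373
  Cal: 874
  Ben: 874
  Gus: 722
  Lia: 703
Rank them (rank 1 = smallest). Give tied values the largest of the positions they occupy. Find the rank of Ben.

5

Sorted (ascending): 373, 703, 722, 874, 874
The 2 values of 874 occupy positions 4–5 → each gets rank 5.
Ben has value 874 → rank 5.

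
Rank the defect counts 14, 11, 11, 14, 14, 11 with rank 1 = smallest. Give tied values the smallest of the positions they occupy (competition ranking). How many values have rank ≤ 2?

Sorted (ascending): 11, 11, 11, 14, 14, 14
The 3 values of 11 occupy positions 1–3 → each gets rank 1.
The 3 values of 14 occupy positions 4–6 → each gets rank 4.
Ranks ≤ 2: {1, 1, 1} → 3 values.

3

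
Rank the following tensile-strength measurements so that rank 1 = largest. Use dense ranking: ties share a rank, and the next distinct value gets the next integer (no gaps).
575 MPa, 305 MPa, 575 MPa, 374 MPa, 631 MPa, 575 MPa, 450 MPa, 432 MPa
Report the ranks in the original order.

2, 6, 2, 5, 1, 2, 3, 4

Sorted (descending): 631, 575, 575, 575, 450, 432, 374, 305
The 3 values of 575 share dense rank 2.
Remaining distinct values take the next consecutive integers.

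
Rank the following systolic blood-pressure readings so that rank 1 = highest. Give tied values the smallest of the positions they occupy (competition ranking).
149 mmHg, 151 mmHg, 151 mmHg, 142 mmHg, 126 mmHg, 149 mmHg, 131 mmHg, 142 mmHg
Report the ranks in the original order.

3, 1, 1, 5, 8, 3, 7, 5

Sorted (descending): 151, 151, 149, 149, 142, 142, 131, 126
The 2 values of 151 occupy positions 1–2 → each gets rank 1.
The 2 values of 149 occupy positions 3–4 → each gets rank 3.
The 2 values of 142 occupy positions 5–6 → each gets rank 5.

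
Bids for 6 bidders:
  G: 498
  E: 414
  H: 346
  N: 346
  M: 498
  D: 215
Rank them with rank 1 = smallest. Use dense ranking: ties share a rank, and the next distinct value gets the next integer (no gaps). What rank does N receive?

Sorted (ascending): 215, 346, 346, 414, 498, 498
The 2 values of 346 share dense rank 2.
The 2 values of 498 share dense rank 4.
Remaining distinct values take the next consecutive integers.
N has value 346 → rank 2.

2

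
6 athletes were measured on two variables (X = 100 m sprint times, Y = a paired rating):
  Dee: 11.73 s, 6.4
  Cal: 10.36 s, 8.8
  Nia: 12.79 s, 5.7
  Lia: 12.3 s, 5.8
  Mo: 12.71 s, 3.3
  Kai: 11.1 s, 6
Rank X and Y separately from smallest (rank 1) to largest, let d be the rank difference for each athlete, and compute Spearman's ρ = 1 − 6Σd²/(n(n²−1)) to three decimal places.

Ranks of variable 1: 3, 1, 6, 4, 5, 2
Ranks of variable 2: 5, 6, 2, 3, 1, 4
d = r₁ − r₂: -2, -5, 4, 1, 4, -2
d²: 4, 25, 16, 1, 16, 4; Σd² = 66
ρ = 1 − 6·66/(6·35) = 1 − 396/210 = -0.886

-0.886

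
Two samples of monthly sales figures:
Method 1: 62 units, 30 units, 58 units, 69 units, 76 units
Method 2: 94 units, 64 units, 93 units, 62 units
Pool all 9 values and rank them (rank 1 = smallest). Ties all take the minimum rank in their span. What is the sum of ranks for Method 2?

25

Sorted (ascending): 30, 58, 62, 62, 64, 69, 76, 93, 94
The 2 values of 62 occupy positions 3–4 → each gets rank 3.
Method 2 values → pooled ranks: 94→9, 64→5, 93→8, 62→3
Rank sum = 9 + 5 + 8 + 3 = 25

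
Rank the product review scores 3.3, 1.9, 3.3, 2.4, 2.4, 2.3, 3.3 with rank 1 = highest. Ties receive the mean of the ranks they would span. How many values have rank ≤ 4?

Sorted (descending): 3.3, 3.3, 3.3, 2.4, 2.4, 2.3, 1.9
The 3 values of 3.3 occupy positions 1–3 → average rank 2.
The 2 values of 2.4 occupy positions 4–5 → average rank (4+5)/2 = 4.5.
Ranks ≤ 4: {2, 2, 2} → 3 values.

3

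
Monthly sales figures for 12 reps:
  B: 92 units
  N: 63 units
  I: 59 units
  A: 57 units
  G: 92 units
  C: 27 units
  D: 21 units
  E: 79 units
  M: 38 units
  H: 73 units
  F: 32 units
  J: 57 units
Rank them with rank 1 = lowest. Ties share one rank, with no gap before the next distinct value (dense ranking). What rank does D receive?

1

Sorted (ascending): 21, 27, 32, 38, 57, 57, 59, 63, 73, 79, 92, 92
The 2 values of 57 share dense rank 5.
The 2 values of 92 share dense rank 10.
Remaining distinct values take the next consecutive integers.
D has value 21 units → rank 1.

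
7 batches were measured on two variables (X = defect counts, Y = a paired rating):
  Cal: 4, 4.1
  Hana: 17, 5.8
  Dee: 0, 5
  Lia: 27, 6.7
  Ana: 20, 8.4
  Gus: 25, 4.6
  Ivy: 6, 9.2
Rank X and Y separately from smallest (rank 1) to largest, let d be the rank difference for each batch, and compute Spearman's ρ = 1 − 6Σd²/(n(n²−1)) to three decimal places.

0.250

Ranks of variable 1: 2, 4, 1, 7, 5, 6, 3
Ranks of variable 2: 1, 4, 3, 5, 6, 2, 7
d = r₁ − r₂: 1, 0, -2, 2, -1, 4, -4
d²: 1, 0, 4, 4, 1, 16, 16; Σd² = 42
ρ = 1 − 6·42/(7·48) = 1 − 252/336 = 0.250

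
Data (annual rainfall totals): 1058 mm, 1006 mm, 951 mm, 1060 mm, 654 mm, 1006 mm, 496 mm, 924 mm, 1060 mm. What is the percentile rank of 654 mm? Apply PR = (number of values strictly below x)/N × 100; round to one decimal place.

11.1

N = 9.
Strictly below 654: 1. Equal to 654: 1.
PR = 1/9 × 100 = 11.1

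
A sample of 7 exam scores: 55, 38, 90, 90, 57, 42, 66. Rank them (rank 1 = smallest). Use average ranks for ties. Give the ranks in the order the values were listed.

Sorted (ascending): 38, 42, 55, 57, 66, 90, 90
The 2 values of 90 occupy positions 6–7 → average rank (6+7)/2 = 6.5.

3, 1, 6.5, 6.5, 4, 2, 5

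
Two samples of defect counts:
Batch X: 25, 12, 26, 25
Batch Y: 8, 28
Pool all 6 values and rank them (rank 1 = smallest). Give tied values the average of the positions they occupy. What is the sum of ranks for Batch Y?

Sorted (ascending): 8, 12, 25, 25, 26, 28
The 2 values of 25 occupy positions 3–4 → average rank (3+4)/2 = 3.5.
Batch Y values → pooled ranks: 8→1, 28→6
Rank sum = 1 + 6 = 7

7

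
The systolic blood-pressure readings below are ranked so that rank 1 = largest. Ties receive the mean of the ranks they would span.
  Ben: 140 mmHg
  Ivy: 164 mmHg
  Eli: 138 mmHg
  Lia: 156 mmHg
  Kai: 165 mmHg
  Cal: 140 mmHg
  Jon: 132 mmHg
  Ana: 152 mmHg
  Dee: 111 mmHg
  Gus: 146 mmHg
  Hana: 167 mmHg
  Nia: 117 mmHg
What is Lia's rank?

4

Sorted (descending): 167, 165, 164, 156, 152, 146, 140, 140, 138, 132, 117, 111
The 2 values of 140 occupy positions 7–8 → average rank (7+8)/2 = 7.5.
Lia has value 156 mmHg → rank 4.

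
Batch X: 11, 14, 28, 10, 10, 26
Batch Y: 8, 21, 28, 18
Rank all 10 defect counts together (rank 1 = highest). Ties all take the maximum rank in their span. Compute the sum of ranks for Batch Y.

Sorted (descending): 28, 28, 26, 21, 18, 14, 11, 10, 10, 8
The 2 values of 28 occupy positions 1–2 → each gets rank 2.
The 2 values of 10 occupy positions 8–9 → each gets rank 9.
Batch Y values → pooled ranks: 8→10, 21→4, 28→2, 18→5
Rank sum = 10 + 4 + 2 + 5 = 21

21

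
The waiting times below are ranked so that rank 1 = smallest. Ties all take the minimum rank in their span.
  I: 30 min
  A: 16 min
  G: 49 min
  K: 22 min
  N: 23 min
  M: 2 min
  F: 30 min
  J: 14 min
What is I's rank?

Sorted (ascending): 2, 14, 16, 22, 23, 30, 30, 49
The 2 values of 30 occupy positions 6–7 → each gets rank 6.
I has value 30 min → rank 6.

6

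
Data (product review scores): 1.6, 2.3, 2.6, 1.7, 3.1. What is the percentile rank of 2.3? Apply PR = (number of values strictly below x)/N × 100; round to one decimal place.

40.0

N = 5.
Strictly below 2.3: 2. Equal to 2.3: 1.
PR = 2/5 × 100 = 40.0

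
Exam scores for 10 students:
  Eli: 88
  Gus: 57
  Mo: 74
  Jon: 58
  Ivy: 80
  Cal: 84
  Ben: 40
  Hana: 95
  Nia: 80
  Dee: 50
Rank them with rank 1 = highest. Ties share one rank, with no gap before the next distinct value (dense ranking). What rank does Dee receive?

8

Sorted (descending): 95, 88, 84, 80, 80, 74, 58, 57, 50, 40
The 2 values of 80 share dense rank 4.
Remaining distinct values take the next consecutive integers.
Dee has value 50 → rank 8.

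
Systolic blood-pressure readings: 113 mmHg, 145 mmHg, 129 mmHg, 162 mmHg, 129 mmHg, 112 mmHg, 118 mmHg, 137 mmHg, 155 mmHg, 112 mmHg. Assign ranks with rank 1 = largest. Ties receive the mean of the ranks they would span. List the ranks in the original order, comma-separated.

8, 3, 5.5, 1, 5.5, 9.5, 7, 4, 2, 9.5

Sorted (descending): 162, 155, 145, 137, 129, 129, 118, 113, 112, 112
The 2 values of 129 occupy positions 5–6 → average rank (5+6)/2 = 5.5.
The 2 values of 112 occupy positions 9–10 → average rank (9+10)/2 = 9.5.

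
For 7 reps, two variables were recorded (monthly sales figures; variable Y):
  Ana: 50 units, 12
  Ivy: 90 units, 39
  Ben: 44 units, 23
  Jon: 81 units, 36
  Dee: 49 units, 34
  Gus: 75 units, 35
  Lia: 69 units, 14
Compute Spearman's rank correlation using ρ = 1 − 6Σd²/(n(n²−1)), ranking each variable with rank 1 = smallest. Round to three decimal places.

Ranks of variable 1: 3, 7, 1, 6, 2, 5, 4
Ranks of variable 2: 1, 7, 3, 6, 4, 5, 2
d = r₁ − r₂: 2, 0, -2, 0, -2, 0, 2
d²: 4, 0, 4, 0, 4, 0, 4; Σd² = 16
ρ = 1 − 6·16/(7·48) = 1 − 96/336 = 0.714

0.714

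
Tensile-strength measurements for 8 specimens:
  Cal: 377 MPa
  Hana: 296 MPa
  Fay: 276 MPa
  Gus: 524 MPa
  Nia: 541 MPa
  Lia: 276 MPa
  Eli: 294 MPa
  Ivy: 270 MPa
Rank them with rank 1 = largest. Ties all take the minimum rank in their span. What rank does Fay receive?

6

Sorted (descending): 541, 524, 377, 296, 294, 276, 276, 270
The 2 values of 276 occupy positions 6–7 → each gets rank 6.
Fay has value 276 MPa → rank 6.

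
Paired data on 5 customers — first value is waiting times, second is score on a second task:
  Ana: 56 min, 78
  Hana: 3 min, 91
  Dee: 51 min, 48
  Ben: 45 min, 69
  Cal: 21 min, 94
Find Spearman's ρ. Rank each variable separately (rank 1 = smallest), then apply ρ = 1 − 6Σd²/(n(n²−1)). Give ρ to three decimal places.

-0.600

Ranks of variable 1: 5, 1, 4, 3, 2
Ranks of variable 2: 3, 4, 1, 2, 5
d = r₁ − r₂: 2, -3, 3, 1, -3
d²: 4, 9, 9, 1, 9; Σd² = 32
ρ = 1 − 6·32/(5·24) = 1 − 192/120 = -0.600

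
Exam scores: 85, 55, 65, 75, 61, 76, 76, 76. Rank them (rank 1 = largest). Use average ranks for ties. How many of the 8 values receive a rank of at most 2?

Sorted (descending): 85, 76, 76, 76, 75, 65, 61, 55
The 3 values of 76 occupy positions 2–4 → average rank 3.
Ranks ≤ 2: {1} → 1 value.

1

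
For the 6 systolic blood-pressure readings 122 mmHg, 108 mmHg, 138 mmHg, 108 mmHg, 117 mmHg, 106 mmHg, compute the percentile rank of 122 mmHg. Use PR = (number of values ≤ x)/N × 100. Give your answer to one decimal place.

83.3

N = 6.
Strictly below 122: 4. Equal to 122: 1.
PR = 5/6 × 100 = 83.3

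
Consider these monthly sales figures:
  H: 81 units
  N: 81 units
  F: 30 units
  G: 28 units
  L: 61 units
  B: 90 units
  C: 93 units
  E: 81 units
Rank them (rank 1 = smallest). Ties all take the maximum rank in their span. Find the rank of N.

6

Sorted (ascending): 28, 30, 61, 81, 81, 81, 90, 93
The 3 values of 81 occupy positions 4–6 → each gets rank 6.
N has value 81 units → rank 6.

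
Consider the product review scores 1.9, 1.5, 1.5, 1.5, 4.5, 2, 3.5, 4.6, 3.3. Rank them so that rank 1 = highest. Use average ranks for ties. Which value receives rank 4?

3.3

Sorted (descending): 4.6, 4.5, 3.5, 3.3, 2, 1.9, 1.5, 1.5, 1.5
The 3 values of 1.5 occupy positions 7–9 → average rank 8.
Rank 4 → value 3.3.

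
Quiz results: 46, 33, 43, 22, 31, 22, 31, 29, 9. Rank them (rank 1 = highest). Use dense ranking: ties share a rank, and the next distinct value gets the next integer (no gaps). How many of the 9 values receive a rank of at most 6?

8

Sorted (descending): 46, 43, 33, 31, 31, 29, 22, 22, 9
The 2 values of 31 share dense rank 4.
The 2 values of 22 share dense rank 6.
Remaining distinct values take the next consecutive integers.
Ranks ≤ 6: {1, 2, 3, 4, 4, 5, 6, 6} → 8 values.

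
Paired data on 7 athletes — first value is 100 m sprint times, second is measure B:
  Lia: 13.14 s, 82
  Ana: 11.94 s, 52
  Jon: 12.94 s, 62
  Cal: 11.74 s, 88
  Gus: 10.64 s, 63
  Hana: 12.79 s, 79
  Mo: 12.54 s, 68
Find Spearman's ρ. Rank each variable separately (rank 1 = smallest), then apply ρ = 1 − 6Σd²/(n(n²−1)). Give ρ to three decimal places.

Ranks of variable 1: 7, 3, 6, 2, 1, 5, 4
Ranks of variable 2: 6, 1, 2, 7, 3, 5, 4
d = r₁ − r₂: 1, 2, 4, -5, -2, 0, 0
d²: 1, 4, 16, 25, 4, 0, 0; Σd² = 50
ρ = 1 − 6·50/(7·48) = 1 − 300/336 = 0.107

0.107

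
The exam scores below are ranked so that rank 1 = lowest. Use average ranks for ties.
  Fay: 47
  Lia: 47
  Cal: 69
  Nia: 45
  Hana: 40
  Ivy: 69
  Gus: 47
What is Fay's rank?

Sorted (ascending): 40, 45, 47, 47, 47, 69, 69
The 3 values of 47 occupy positions 3–5 → average rank 4.
The 2 values of 69 occupy positions 6–7 → average rank (6+7)/2 = 6.5.
Fay has value 47 → rank 4.

4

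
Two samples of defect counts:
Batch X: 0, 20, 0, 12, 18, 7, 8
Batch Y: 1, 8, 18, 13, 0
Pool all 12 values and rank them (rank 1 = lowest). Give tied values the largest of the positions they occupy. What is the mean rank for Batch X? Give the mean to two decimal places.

7.00

Sorted (ascending): 0, 0, 0, 1, 7, 8, 8, 12, 13, 18, 18, 20
The 3 values of 0 occupy positions 1–3 → each gets rank 3.
The 2 values of 8 occupy positions 6–7 → each gets rank 7.
The 2 values of 18 occupy positions 10–11 → each gets rank 11.
Batch X values → pooled ranks: 0→3, 20→12, 0→3, 12→8, 18→11, 7→5, 8→7
Mean rank = (3 + 12 + 3 + 8 + 11 + 5 + 7) / 7 = 7.00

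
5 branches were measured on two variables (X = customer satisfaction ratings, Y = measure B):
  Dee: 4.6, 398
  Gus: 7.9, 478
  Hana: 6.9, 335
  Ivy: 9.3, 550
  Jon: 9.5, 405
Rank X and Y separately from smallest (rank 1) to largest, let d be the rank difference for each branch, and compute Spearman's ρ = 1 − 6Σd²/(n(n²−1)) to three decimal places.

Ranks of variable 1: 1, 3, 2, 4, 5
Ranks of variable 2: 2, 4, 1, 5, 3
d = r₁ − r₂: -1, -1, 1, -1, 2
d²: 1, 1, 1, 1, 4; Σd² = 8
ρ = 1 − 6·8/(5·24) = 1 − 48/120 = 0.600

0.600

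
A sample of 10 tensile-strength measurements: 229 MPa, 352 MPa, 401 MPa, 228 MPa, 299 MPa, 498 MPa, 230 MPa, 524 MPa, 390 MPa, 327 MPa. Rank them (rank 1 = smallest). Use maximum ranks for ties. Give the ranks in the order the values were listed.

2, 6, 8, 1, 4, 9, 3, 10, 7, 5

Sorted (ascending): 228, 229, 230, 299, 327, 352, 390, 401, 498, 524
No ties — each value takes its position as its rank.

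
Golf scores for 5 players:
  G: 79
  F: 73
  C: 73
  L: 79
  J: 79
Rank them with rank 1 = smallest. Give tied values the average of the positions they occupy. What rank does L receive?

Sorted (ascending): 73, 73, 79, 79, 79
The 2 values of 73 occupy positions 1–2 → average rank (1+2)/2 = 1.5.
The 3 values of 79 occupy positions 3–5 → average rank 4.
L has value 79 → rank 4.

4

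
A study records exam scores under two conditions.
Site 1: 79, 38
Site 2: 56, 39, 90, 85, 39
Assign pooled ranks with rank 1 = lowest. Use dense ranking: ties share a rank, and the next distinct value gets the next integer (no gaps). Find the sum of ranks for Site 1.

5

Sorted (ascending): 38, 39, 39, 56, 79, 85, 90
The 2 values of 39 share dense rank 2.
Remaining distinct values take the next consecutive integers.
Site 1 values → pooled ranks: 79→4, 38→1
Rank sum = 4 + 1 = 5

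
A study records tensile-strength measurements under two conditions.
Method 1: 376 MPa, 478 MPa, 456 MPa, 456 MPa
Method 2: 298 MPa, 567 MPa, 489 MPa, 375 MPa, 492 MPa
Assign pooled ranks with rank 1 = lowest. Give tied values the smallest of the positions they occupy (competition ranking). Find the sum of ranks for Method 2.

Sorted (ascending): 298, 375, 376, 456, 456, 478, 489, 492, 567
The 2 values of 456 occupy positions 4–5 → each gets rank 4.
Method 2 values → pooled ranks: 298→1, 567→9, 489→7, 375→2, 492→8
Rank sum = 1 + 9 + 7 + 2 + 8 = 27

27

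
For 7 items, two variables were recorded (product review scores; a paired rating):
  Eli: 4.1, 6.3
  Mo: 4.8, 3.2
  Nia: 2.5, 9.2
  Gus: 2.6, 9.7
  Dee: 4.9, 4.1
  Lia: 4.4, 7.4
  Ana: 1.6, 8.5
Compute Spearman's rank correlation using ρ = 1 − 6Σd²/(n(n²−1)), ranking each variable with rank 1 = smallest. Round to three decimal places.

-0.786

Ranks of variable 1: 4, 6, 2, 3, 7, 5, 1
Ranks of variable 2: 3, 1, 6, 7, 2, 4, 5
d = r₁ − r₂: 1, 5, -4, -4, 5, 1, -4
d²: 1, 25, 16, 16, 25, 1, 16; Σd² = 100
ρ = 1 − 6·100/(7·48) = 1 − 600/336 = -0.786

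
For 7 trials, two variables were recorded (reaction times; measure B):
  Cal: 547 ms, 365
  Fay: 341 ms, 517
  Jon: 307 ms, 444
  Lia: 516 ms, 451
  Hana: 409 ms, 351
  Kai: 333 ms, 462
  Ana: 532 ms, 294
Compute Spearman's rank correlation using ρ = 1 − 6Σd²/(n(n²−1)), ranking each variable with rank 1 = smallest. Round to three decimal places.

-0.536

Ranks of variable 1: 7, 3, 1, 5, 4, 2, 6
Ranks of variable 2: 3, 7, 4, 5, 2, 6, 1
d = r₁ − r₂: 4, -4, -3, 0, 2, -4, 5
d²: 16, 16, 9, 0, 4, 16, 25; Σd² = 86
ρ = 1 − 6·86/(7·48) = 1 − 516/336 = -0.536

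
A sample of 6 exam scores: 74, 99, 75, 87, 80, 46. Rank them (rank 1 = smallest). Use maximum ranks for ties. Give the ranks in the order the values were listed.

2, 6, 3, 5, 4, 1

Sorted (ascending): 46, 74, 75, 80, 87, 99
No ties — each value takes its position as its rank.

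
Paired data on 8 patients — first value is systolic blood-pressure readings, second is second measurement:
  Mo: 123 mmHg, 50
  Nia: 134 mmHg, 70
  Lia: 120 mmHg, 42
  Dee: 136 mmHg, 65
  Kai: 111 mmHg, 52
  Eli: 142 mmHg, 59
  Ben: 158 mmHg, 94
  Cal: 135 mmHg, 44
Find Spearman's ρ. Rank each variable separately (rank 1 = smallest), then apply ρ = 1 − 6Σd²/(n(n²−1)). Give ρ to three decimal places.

0.619

Ranks of variable 1: 3, 4, 2, 6, 1, 7, 8, 5
Ranks of variable 2: 3, 7, 1, 6, 4, 5, 8, 2
d = r₁ − r₂: 0, -3, 1, 0, -3, 2, 0, 3
d²: 0, 9, 1, 0, 9, 4, 0, 9; Σd² = 32
ρ = 1 − 6·32/(8·63) = 1 − 192/504 = 0.619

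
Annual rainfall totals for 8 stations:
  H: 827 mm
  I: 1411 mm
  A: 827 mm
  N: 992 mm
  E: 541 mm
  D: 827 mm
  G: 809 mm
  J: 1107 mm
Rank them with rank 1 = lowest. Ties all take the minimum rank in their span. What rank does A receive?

Sorted (ascending): 541, 809, 827, 827, 827, 992, 1107, 1411
The 3 values of 827 occupy positions 3–5 → each gets rank 3.
A has value 827 mm → rank 3.

3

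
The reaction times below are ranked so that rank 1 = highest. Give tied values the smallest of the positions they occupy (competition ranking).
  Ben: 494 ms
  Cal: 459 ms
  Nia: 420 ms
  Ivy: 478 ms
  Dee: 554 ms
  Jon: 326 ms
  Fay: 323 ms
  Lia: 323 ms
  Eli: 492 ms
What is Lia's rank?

8

Sorted (descending): 554, 494, 492, 478, 459, 420, 326, 323, 323
The 2 values of 323 occupy positions 8–9 → each gets rank 8.
Lia has value 323 ms → rank 8.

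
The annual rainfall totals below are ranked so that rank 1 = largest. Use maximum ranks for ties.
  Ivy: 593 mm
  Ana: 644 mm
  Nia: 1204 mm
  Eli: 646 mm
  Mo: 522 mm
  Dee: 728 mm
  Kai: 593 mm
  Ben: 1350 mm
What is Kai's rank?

7

Sorted (descending): 1350, 1204, 728, 646, 644, 593, 593, 522
The 2 values of 593 occupy positions 6–7 → each gets rank 7.
Kai has value 593 mm → rank 7.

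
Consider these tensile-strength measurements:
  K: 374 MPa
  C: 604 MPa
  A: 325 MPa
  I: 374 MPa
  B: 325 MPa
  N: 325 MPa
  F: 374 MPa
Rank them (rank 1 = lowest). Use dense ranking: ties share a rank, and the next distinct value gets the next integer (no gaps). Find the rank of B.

Sorted (ascending): 325, 325, 325, 374, 374, 374, 604
The 3 values of 325 share dense rank 1.
The 3 values of 374 share dense rank 2.
Remaining distinct values take the next consecutive integers.
B has value 325 MPa → rank 1.

1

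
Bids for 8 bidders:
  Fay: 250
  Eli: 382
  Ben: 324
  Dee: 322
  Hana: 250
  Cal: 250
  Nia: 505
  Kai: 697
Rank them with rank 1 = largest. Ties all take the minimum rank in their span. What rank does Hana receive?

6

Sorted (descending): 697, 505, 382, 324, 322, 250, 250, 250
The 3 values of 250 occupy positions 6–8 → each gets rank 6.
Hana has value 250 → rank 6.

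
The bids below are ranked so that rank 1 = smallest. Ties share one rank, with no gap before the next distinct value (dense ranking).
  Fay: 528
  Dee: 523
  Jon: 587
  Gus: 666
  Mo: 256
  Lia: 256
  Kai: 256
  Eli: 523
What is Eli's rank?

Sorted (ascending): 256, 256, 256, 523, 523, 528, 587, 666
The 3 values of 256 share dense rank 1.
The 2 values of 523 share dense rank 2.
Remaining distinct values take the next consecutive integers.
Eli has value 523 → rank 2.

2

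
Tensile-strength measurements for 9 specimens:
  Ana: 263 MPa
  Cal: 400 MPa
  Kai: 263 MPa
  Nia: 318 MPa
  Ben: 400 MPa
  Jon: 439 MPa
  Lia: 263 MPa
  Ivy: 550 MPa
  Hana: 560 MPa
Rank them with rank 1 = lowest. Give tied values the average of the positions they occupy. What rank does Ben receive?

5.5

Sorted (ascending): 263, 263, 263, 318, 400, 400, 439, 550, 560
The 3 values of 263 occupy positions 1–3 → average rank 2.
The 2 values of 400 occupy positions 5–6 → average rank (5+6)/2 = 5.5.
Ben has value 400 MPa → rank 5.5.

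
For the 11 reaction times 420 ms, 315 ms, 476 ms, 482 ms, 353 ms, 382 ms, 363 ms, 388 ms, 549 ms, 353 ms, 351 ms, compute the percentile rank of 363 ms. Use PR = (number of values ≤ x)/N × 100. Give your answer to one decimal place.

45.5

N = 11.
Strictly below 363: 4. Equal to 363: 1.
PR = 5/11 × 100 = 45.5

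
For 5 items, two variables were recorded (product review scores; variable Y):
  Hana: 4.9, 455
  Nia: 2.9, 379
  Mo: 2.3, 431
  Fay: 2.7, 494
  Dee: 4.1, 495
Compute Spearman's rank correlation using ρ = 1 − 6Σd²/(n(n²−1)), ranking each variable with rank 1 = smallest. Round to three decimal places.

0.300

Ranks of variable 1: 5, 3, 1, 2, 4
Ranks of variable 2: 3, 1, 2, 4, 5
d = r₁ − r₂: 2, 2, -1, -2, -1
d²: 4, 4, 1, 4, 1; Σd² = 14
ρ = 1 − 6·14/(5·24) = 1 − 84/120 = 0.300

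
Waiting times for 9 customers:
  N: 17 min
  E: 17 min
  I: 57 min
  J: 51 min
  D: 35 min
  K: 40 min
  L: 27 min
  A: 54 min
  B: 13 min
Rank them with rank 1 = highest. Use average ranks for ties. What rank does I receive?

1

Sorted (descending): 57, 54, 51, 40, 35, 27, 17, 17, 13
The 2 values of 17 occupy positions 7–8 → average rank (7+8)/2 = 7.5.
I has value 57 min → rank 1.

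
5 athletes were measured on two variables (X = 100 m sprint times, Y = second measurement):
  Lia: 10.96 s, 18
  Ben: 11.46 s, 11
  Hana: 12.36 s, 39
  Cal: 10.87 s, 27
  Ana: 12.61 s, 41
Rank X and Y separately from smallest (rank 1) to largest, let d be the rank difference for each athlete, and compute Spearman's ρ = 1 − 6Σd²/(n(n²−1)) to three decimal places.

0.600

Ranks of variable 1: 2, 3, 4, 1, 5
Ranks of variable 2: 2, 1, 4, 3, 5
d = r₁ − r₂: 0, 2, 0, -2, 0
d²: 0, 4, 0, 4, 0; Σd² = 8
ρ = 1 − 6·8/(5·24) = 1 − 48/120 = 0.600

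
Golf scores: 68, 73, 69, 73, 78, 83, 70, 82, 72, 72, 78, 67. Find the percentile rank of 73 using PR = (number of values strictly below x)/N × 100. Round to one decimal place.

N = 12.
Strictly below 73: 6. Equal to 73: 2.
PR = 6/12 × 100 = 50.0

50.0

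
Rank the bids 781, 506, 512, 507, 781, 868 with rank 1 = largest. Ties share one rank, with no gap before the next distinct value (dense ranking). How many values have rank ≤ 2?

3

Sorted (descending): 868, 781, 781, 512, 507, 506
The 2 values of 781 share dense rank 2.
Remaining distinct values take the next consecutive integers.
Ranks ≤ 2: {1, 2, 2} → 3 values.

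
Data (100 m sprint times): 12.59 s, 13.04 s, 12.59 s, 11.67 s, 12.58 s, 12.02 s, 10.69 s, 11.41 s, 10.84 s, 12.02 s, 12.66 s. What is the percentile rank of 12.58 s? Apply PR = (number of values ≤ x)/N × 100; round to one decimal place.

N = 11.
Strictly below 12.58: 6. Equal to 12.58: 1.
PR = 7/11 × 100 = 63.6

63.6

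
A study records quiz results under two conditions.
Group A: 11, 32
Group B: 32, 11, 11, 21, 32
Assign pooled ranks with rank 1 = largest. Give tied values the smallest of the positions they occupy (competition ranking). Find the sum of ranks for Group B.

Sorted (descending): 32, 32, 32, 21, 11, 11, 11
The 3 values of 32 occupy positions 1–3 → each gets rank 1.
The 3 values of 11 occupy positions 5–7 → each gets rank 5.
Group B values → pooled ranks: 32→1, 11→5, 11→5, 21→4, 32→1
Rank sum = 1 + 5 + 5 + 4 + 1 = 16

16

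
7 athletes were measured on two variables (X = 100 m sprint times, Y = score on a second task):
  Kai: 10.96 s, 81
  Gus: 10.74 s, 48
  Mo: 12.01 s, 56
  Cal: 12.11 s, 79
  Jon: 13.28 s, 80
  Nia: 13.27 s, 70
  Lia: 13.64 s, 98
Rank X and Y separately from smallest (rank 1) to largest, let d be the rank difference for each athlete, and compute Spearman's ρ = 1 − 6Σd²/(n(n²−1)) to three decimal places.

Ranks of variable 1: 2, 1, 3, 4, 6, 5, 7
Ranks of variable 2: 6, 1, 2, 4, 5, 3, 7
d = r₁ − r₂: -4, 0, 1, 0, 1, 2, 0
d²: 16, 0, 1, 0, 1, 4, 0; Σd² = 22
ρ = 1 − 6·22/(7·48) = 1 − 132/336 = 0.607

0.607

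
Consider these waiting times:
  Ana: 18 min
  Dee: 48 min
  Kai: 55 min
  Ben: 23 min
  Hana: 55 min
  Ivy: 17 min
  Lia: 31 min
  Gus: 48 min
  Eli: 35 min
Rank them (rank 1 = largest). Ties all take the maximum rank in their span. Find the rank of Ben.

Sorted (descending): 55, 55, 48, 48, 35, 31, 23, 18, 17
The 2 values of 55 occupy positions 1–2 → each gets rank 2.
The 2 values of 48 occupy positions 3–4 → each gets rank 4.
Ben has value 23 min → rank 7.

7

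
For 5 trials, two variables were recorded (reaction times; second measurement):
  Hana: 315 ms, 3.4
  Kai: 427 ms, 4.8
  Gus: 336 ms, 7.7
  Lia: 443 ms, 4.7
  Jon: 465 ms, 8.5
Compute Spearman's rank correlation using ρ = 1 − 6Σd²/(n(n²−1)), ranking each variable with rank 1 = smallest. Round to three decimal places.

Ranks of variable 1: 1, 3, 2, 4, 5
Ranks of variable 2: 1, 3, 4, 2, 5
d = r₁ − r₂: 0, 0, -2, 2, 0
d²: 0, 0, 4, 4, 0; Σd² = 8
ρ = 1 − 6·8/(5·24) = 1 − 48/120 = 0.600

0.600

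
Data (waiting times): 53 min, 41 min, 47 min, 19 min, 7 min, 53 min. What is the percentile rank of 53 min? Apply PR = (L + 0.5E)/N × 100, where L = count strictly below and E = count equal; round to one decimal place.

N = 6.
Strictly below 53: 4. Equal to 53: 2.
PR = (4 + 0.5·2)/6 × 100 = 83.3

83.3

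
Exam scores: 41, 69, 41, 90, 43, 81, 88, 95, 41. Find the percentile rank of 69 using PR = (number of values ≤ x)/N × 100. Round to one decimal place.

55.6

N = 9.
Strictly below 69: 4. Equal to 69: 1.
PR = 5/9 × 100 = 55.6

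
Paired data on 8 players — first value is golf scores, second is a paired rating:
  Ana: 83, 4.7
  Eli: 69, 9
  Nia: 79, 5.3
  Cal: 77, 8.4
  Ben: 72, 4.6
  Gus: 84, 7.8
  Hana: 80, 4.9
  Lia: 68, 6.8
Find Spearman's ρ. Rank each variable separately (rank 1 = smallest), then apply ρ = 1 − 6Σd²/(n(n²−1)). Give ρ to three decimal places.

Ranks of variable 1: 7, 2, 5, 4, 3, 8, 6, 1
Ranks of variable 2: 2, 8, 4, 7, 1, 6, 3, 5
d = r₁ − r₂: 5, -6, 1, -3, 2, 2, 3, -4
d²: 25, 36, 1, 9, 4, 4, 9, 16; Σd² = 104
ρ = 1 − 6·104/(8·63) = 1 − 624/504 = -0.238

-0.238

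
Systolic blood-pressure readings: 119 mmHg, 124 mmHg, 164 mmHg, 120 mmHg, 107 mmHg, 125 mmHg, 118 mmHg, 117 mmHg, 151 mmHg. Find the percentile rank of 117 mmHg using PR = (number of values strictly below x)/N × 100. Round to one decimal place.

11.1

N = 9.
Strictly below 117: 1. Equal to 117: 1.
PR = 1/9 × 100 = 11.1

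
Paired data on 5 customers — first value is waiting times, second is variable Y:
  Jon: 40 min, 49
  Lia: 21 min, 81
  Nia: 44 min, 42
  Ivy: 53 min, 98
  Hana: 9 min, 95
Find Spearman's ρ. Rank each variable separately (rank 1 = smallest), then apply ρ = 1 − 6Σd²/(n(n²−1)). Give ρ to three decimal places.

Ranks of variable 1: 3, 2, 4, 5, 1
Ranks of variable 2: 2, 3, 1, 5, 4
d = r₁ − r₂: 1, -1, 3, 0, -3
d²: 1, 1, 9, 0, 9; Σd² = 20
ρ = 1 − 6·20/(5·24) = 1 − 120/120 = 0.000

0.000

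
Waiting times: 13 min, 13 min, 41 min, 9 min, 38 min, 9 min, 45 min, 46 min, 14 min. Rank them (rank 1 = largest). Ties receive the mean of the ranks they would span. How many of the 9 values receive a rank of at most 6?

Sorted (descending): 46, 45, 41, 38, 14, 13, 13, 9, 9
The 2 values of 13 occupy positions 6–7 → average rank (6+7)/2 = 6.5.
The 2 values of 9 occupy positions 8–9 → average rank (8+9)/2 = 8.5.
Ranks ≤ 6: {1, 2, 3, 4, 5} → 5 values.

5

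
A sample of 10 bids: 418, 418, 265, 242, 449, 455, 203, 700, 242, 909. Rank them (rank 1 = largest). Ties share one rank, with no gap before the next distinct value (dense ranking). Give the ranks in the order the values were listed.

Sorted (descending): 909, 700, 455, 449, 418, 418, 265, 242, 242, 203
The 2 values of 418 share dense rank 5.
The 2 values of 242 share dense rank 7.
Remaining distinct values take the next consecutive integers.

5, 5, 6, 7, 4, 3, 8, 2, 7, 1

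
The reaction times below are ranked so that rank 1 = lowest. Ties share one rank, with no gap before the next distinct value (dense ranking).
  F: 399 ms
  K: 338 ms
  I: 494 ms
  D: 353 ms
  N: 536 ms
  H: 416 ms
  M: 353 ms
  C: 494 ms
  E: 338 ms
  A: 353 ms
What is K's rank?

Sorted (ascending): 338, 338, 353, 353, 353, 399, 416, 494, 494, 536
The 2 values of 338 share dense rank 1.
The 3 values of 353 share dense rank 2.
The 2 values of 494 share dense rank 5.
Remaining distinct values take the next consecutive integers.
K has value 338 ms → rank 1.

1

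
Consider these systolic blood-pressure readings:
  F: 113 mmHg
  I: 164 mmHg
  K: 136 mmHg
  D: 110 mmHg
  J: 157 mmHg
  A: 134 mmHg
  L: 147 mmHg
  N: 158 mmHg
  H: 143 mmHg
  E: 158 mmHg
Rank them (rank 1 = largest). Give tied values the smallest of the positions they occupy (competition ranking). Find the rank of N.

Sorted (descending): 164, 158, 158, 157, 147, 143, 136, 134, 113, 110
The 2 values of 158 occupy positions 2–3 → each gets rank 2.
N has value 158 mmHg → rank 2.

2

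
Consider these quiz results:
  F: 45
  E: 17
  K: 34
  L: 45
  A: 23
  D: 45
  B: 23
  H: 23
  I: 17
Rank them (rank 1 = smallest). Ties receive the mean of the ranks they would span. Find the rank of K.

6

Sorted (ascending): 17, 17, 23, 23, 23, 34, 45, 45, 45
The 2 values of 17 occupy positions 1–2 → average rank (1+2)/2 = 1.5.
The 3 values of 23 occupy positions 3–5 → average rank 4.
The 3 values of 45 occupy positions 7–9 → average rank 8.
K has value 34 → rank 6.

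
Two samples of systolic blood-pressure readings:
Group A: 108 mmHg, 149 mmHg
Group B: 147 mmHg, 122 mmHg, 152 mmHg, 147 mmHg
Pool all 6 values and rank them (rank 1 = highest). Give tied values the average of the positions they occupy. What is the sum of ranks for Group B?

13

Sorted (descending): 152, 149, 147, 147, 122, 108
The 2 values of 147 occupy positions 3–4 → average rank (3+4)/2 = 3.5.
Group B values → pooled ranks: 147→3.5, 122→5, 152→1, 147→3.5
Rank sum = 3.5 + 5 + 1 + 3.5 = 13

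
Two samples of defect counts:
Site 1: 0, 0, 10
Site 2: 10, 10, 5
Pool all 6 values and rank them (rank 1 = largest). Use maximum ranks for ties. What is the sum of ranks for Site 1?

Sorted (descending): 10, 10, 10, 5, 0, 0
The 3 values of 10 occupy positions 1–3 → each gets rank 3.
The 2 values of 0 occupy positions 5–6 → each gets rank 6.
Site 1 values → pooled ranks: 0→6, 0→6, 10→3
Rank sum = 6 + 6 + 3 = 15

15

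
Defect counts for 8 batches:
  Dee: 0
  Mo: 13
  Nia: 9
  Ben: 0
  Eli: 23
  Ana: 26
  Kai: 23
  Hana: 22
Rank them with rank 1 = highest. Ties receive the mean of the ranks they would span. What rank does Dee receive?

7.5

Sorted (descending): 26, 23, 23, 22, 13, 9, 0, 0
The 2 values of 23 occupy positions 2–3 → average rank (2+3)/2 = 2.5.
The 2 values of 0 occupy positions 7–8 → average rank (7+8)/2 = 7.5.
Dee has value 0 → rank 7.5.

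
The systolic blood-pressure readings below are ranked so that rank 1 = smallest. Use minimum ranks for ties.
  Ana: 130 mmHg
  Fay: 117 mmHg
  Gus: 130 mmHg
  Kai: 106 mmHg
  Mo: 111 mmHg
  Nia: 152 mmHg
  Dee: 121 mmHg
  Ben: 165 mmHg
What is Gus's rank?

Sorted (ascending): 106, 111, 117, 121, 130, 130, 152, 165
The 2 values of 130 occupy positions 5–6 → each gets rank 5.
Gus has value 130 mmHg → rank 5.

5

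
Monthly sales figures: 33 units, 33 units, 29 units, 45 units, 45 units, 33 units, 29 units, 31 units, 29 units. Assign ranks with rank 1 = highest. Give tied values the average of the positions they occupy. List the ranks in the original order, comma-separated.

4, 4, 8, 1.5, 1.5, 4, 8, 6, 8

Sorted (descending): 45, 45, 33, 33, 33, 31, 29, 29, 29
The 2 values of 45 occupy positions 1–2 → average rank (1+2)/2 = 1.5.
The 3 values of 33 occupy positions 3–5 → average rank 4.
The 3 values of 29 occupy positions 7–9 → average rank 8.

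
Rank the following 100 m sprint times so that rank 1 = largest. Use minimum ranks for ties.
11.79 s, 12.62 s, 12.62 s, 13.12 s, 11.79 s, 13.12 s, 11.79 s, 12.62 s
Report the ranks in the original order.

6, 3, 3, 1, 6, 1, 6, 3

Sorted (descending): 13.12, 13.12, 12.62, 12.62, 12.62, 11.79, 11.79, 11.79
The 2 values of 13.12 occupy positions 1–2 → each gets rank 1.
The 3 values of 12.62 occupy positions 3–5 → each gets rank 3.
The 3 values of 11.79 occupy positions 6–8 → each gets rank 6.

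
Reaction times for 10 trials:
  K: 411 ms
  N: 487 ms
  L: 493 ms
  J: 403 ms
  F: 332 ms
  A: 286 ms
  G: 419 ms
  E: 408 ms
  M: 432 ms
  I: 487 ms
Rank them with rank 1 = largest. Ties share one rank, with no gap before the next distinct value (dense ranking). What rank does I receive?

Sorted (descending): 493, 487, 487, 432, 419, 411, 408, 403, 332, 286
The 2 values of 487 share dense rank 2.
Remaining distinct values take the next consecutive integers.
I has value 487 ms → rank 2.

2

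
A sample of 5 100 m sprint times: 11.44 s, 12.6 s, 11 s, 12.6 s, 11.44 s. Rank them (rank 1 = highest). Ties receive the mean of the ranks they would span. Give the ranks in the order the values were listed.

Sorted (descending): 12.6, 12.6, 11.44, 11.44, 11
The 2 values of 12.6 occupy positions 1–2 → average rank (1+2)/2 = 1.5.
The 2 values of 11.44 occupy positions 3–4 → average rank (3+4)/2 = 3.5.

3.5, 1.5, 5, 1.5, 3.5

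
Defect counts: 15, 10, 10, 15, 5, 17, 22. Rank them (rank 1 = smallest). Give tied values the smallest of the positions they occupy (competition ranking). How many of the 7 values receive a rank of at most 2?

3

Sorted (ascending): 5, 10, 10, 15, 15, 17, 22
The 2 values of 10 occupy positions 2–3 → each gets rank 2.
The 2 values of 15 occupy positions 4–5 → each gets rank 4.
Ranks ≤ 2: {1, 2, 2} → 3 values.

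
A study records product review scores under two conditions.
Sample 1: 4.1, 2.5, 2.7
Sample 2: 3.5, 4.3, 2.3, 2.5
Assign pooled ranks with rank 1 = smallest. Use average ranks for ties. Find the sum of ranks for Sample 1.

12.5

Sorted (ascending): 2.3, 2.5, 2.5, 2.7, 3.5, 4.1, 4.3
The 2 values of 2.5 occupy positions 2–3 → average rank (2+3)/2 = 2.5.
Sample 1 values → pooled ranks: 4.1→6, 2.5→2.5, 2.7→4
Rank sum = 6 + 2.5 + 4 = 12.5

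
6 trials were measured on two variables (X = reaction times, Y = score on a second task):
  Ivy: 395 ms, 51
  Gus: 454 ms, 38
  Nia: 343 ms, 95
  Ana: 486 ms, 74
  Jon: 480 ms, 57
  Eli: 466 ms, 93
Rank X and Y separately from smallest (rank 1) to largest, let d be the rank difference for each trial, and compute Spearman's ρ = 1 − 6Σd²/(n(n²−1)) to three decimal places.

-0.086

Ranks of variable 1: 2, 3, 1, 6, 5, 4
Ranks of variable 2: 2, 1, 6, 4, 3, 5
d = r₁ − r₂: 0, 2, -5, 2, 2, -1
d²: 0, 4, 25, 4, 4, 1; Σd² = 38
ρ = 1 − 6·38/(6·35) = 1 − 228/210 = -0.086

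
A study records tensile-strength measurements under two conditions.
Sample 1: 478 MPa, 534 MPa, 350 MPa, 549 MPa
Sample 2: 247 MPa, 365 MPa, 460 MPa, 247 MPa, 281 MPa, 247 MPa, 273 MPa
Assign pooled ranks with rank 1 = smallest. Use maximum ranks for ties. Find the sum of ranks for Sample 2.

Sorted (ascending): 247, 247, 247, 273, 281, 350, 365, 460, 478, 534, 549
The 3 values of 247 occupy positions 1–3 → each gets rank 3.
Sample 2 values → pooled ranks: 247→3, 365→7, 460→8, 247→3, 281→5, 247→3, 273→4
Rank sum = 3 + 7 + 8 + 3 + 5 + 3 + 4 = 33

33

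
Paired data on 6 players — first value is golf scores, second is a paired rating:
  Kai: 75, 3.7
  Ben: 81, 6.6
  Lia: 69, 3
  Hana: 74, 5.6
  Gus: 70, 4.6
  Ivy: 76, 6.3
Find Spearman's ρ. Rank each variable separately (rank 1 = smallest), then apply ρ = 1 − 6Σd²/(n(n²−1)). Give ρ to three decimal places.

0.829

Ranks of variable 1: 4, 6, 1, 3, 2, 5
Ranks of variable 2: 2, 6, 1, 4, 3, 5
d = r₁ − r₂: 2, 0, 0, -1, -1, 0
d²: 4, 0, 0, 1, 1, 0; Σd² = 6
ρ = 1 − 6·6/(6·35) = 1 − 36/210 = 0.829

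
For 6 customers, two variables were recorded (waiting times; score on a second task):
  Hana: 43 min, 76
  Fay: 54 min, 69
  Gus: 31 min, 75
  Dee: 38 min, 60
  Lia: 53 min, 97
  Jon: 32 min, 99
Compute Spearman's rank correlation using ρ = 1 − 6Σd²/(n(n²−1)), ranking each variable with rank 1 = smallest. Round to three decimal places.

Ranks of variable 1: 4, 6, 1, 3, 5, 2
Ranks of variable 2: 4, 2, 3, 1, 5, 6
d = r₁ − r₂: 0, 4, -2, 2, 0, -4
d²: 0, 16, 4, 4, 0, 16; Σd² = 40
ρ = 1 − 6·40/(6·35) = 1 − 240/210 = -0.143

-0.143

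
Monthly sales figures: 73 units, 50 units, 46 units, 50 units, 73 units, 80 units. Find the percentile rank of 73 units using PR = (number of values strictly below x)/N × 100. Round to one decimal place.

50.0

N = 6.
Strictly below 73: 3. Equal to 73: 2.
PR = 3/6 × 100 = 50.0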